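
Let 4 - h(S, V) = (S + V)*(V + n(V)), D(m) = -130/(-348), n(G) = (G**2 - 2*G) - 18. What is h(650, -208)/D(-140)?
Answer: -3341959536/65 ≈ -5.1415e+7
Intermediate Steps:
n(G) = -18 + G**2 - 2*G
D(m) = 65/174 (D(m) = -130*(-1/348) = 65/174)
h(S, V) = 4 - (S + V)*(-18 + V**2 - V) (h(S, V) = 4 - (S + V)*(V + (-18 + V**2 - 2*V)) = 4 - (S + V)*(-18 + V**2 - V))
h(650, -208)/D(-140) = (4 + (-208)**2 - 1*(-208)**3 + 18*650 + 18*(-208) + 650*(-208) - 1*650*(-208)**2)/(65/174) = (4 + 43264 - 1*(-8998912) + 11700 - 3744 - 135200 - 1*650*43264)*(174/65) = (4 + 43264 + 8998912 + 11700 - 3744 - 135200 - 28121600)*(174/65) = -19206664*174/65 = -3341959536/65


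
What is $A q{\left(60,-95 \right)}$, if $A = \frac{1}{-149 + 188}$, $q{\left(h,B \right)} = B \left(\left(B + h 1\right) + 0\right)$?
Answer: $\frac{3325}{39} \approx 85.256$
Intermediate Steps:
$q{\left(h,B \right)} = B \left(B + h\right)$ ($q{\left(h,B \right)} = B \left(\left(B + h\right) + 0\right) = B \left(B + h\right)$)
$A = \frac{1}{39} \approx 0.025641$
$A q{\left(60,-95 \right)} = \frac{\left(-95\right) \left(-95 + 60\right)}{39} = \frac{\left(-95\right) \left(-35\right)}{39} = \frac{1}{39} \cdot 3325 = \frac{3325}{39}$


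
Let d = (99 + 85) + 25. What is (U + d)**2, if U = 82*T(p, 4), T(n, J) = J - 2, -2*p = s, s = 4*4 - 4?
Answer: 139129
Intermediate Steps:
d = 209 (d = 184 + 25 = 209)
s = 12 (s = 16 - 4 = 12)
p = -6 (p = -1/2*12 = -6)
T(n, J) = -2 + J
U = 164 (U = 82*(-2 + 4) = 82*2 = 164)
(U + d)**2 = (164 + 209)**2 = 373**2 = 139129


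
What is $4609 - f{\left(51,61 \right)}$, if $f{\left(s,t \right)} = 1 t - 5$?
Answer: $4553$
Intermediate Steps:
$f{\left(s,t \right)} = -5 + t$ ($f{\left(s,t \right)} = t - 5 = -5 + t$)
$4609 - f{\left(51,61 \right)} = 4609 - \left(-5 + 61\right) = 4609 - 56 = 4553$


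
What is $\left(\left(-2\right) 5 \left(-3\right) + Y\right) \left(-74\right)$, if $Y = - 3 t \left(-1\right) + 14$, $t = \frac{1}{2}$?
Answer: $-3367$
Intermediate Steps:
$t = \frac{1}{2} \approx 0.5$
$Y = \frac{31}{2}$ ($Y = \left(-3\right) \frac{1}{2} \left(-1\right) + 14 = \left(- \frac{3}{2}\right) \left(-1\right) + 14 = \frac{3}{2} + 14 = \frac{31}{2} \approx 15.5$)
$\left(\left(-2\right) 5 \left(-3\right) + Y\right) \left(-74\right) = \left(\left(-2\right) 5 \left(-3\right) + \frac{31}{2}\right) \left(-74\right) = \left(\left(-10\right) \left(-3\right) + \frac{31}{2}\right) \left(-74\right) = \left(30 + \frac{31}{2}\right) \left(-74\right) = \frac{91}{2} \left(-74\right) = -3367$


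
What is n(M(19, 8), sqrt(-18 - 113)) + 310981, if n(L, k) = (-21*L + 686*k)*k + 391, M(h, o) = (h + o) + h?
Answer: 221506 - 966*I*sqrt(131) ≈ 2.2151e+5 - 11056.0*I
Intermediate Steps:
M(h, o) = o + 2*h
n(L, k) = 391 + k*(-21*L + 686*k) (n(L, k) = k*(-21*L + 686*k) + 391 = 391 + k*(-21*L + 686*k))
n(M(19, 8), sqrt(-18 - 113)) + 310981 = (391 + 686*(sqrt(-18 - 113))**2 - 21*(8 + 2*19)*sqrt(-18 - 113)) + 310981 = (391 + 686*(sqrt(-131))**2 - 21*(8 + 38)*sqrt(-131)) + 310981 = (391 + 686*(I*sqrt(131))**2 - 21*46*I*sqrt(131)) + 310981 = (391 + 686*(-131) - 966*I*sqrt(131)) + 310981 = (391 - 89866 - 966*I*sqrt(131)) + 310981 = (-89475 - 966*I*sqrt(131)) + 310981 = 221506 - 966*I*sqrt(131)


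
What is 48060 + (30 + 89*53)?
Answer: 52807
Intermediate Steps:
48060 + (30 + 89*53) = 48060 + (30 + 4717) = 48060 + 4747 = 52807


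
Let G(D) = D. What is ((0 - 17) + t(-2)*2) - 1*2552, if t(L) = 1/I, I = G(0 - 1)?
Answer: -2571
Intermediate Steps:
I = -1 (I = 0 - 1 = -1)
t(L) = -1 (t(L) = 1/(-1) = -1)
((0 - 17) + t(-2)*2) - 1*2552 = ((0 - 17) - 1*2) - 1*2552 = (-17 - 2) - 2552 = -19 - 2552 = -2571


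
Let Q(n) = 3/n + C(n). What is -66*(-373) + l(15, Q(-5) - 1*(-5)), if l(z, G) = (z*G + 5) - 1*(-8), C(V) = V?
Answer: 24622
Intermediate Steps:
Q(n) = n + 3/n (Q(n) = 3/n + n = n + 3/n)
l(z, G) = 13 + G*z (l(z, G) = (G*z + 5) + 8 = (5 + G*z) + 8 = 13 + G*z)
-66*(-373) + l(15, Q(-5) - 1*(-5)) = -66*(-373) + (13 + ((-5 + 3/(-5)) - 1*(-5))*15) = 24618 + (13 + ((-5 + 3*(-1/5)) + 5)*15) = 24618 + (13 + ((-5 - 3/5) + 5)*15) = 24618 + (13 + (-28/5 + 5)*15) = 24618 + (13 - 3/5*15) = 24618 + (13 - 9) = 24618 + 4 = 24622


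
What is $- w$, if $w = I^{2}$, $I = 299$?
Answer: $-89401$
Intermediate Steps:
$w = 89401$ ($w = 299^{2} = 89401$)
$- w = \left(-1\right) 89401 = -89401$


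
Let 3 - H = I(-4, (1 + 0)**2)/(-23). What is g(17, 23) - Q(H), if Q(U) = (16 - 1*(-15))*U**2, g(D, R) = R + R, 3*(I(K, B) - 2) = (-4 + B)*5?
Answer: -110702/529 ≈ -209.27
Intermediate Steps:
I(K, B) = -14/3 + 5*B/3 (I(K, B) = 2 + ((-4 + B)*5)/3 = 2 + (-20 + 5*B)/3 = 2 + (-20/3 + 5*B/3) = -14/3 + 5*B/3)
H = 66/23 (H = 3 - (-14/3 + 5*(1 + 0)**2/3)/(-23) = 3 - (-14/3 + (5/3)*1**2)*(-1)/23 = 3 - (-14/3 + (5/3)*1)*(-1)/23 = 3 - (-14/3 + 5/3)*(-1)/23 = 3 - (-3)*(-1)/23 = 3 - 1*3/23 = 3 - 3/23 = 66/23 ≈ 2.8696)
g(D, R) = 2*R
Q(U) = 31*U**2 (Q(U) = (16 + 15)*U**2 = 31*U**2)
g(17, 23) - Q(H) = 2*23 - 31*(66/23)**2 = 46 - 31*4356/529 = 46 - 1*135036/529 = 46 - 135036/529 = -110702/529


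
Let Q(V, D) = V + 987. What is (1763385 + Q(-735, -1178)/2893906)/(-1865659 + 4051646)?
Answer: 2551535216031/3163020447611 ≈ 0.80668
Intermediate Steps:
Q(V, D) = 987 + V
(1763385 + Q(-735, -1178)/2893906)/(-1865659 + 4051646) = (1763385 + (987 - 735)/2893906)/(-1865659 + 4051646) = (1763385 + 252*(1/2893906))/2185987 = (1763385 + 126/1446953)*(1/2185987) = (2551535216031/1446953)*(1/2185987) = 2551535216031/3163020447611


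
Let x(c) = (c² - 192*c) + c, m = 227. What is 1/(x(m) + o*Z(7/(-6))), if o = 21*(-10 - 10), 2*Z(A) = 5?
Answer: 1/7122 ≈ 0.00014041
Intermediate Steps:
Z(A) = 5/2 (Z(A) = (½)*5 = 5/2)
o = -420 (o = 21*(-20) = -420)
x(c) = c² - 191*c
1/(x(m) + o*Z(7/(-6))) = 1/(227*(-191 + 227) - 420*5/2) = 1/(227*36 - 1050) = 1/(8172 - 1050) = 1/7122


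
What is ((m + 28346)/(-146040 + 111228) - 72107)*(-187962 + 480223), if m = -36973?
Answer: -733627792091077/34812 ≈ -2.1074e+10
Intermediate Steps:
((m + 28346)/(-146040 + 111228) - 72107)*(-187962 + 480223) = ((-36973 + 28346)/(-146040 + 111228) - 72107)*(-187962 + 480223) = (-8627/(-34812) - 72107)*292261 = (-8627*(-1/34812) - 72107)*292261 = (8627/34812 - 72107)*292261 = -2510180257/34812*292261 = -733627792091077/34812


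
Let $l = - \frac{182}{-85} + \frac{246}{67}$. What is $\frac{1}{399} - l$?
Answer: $- \frac{13202801}{2272305} \approx -5.8103$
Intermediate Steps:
$l = \frac{33104}{5695}$ ($l = \left(-182\right) \left(- \frac{1}{85}\right) + 246 \cdot \frac{1}{67} = \frac{182}{85} + \frac{246}{67} = \frac{33104}{5695} \approx 5.8128$)
$\frac{1}{399} - l = \frac{1}{399} - \frac{33104}{5695} = - \frac{13202801}{2272305}$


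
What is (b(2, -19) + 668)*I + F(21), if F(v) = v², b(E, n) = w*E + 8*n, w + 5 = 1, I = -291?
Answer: -147387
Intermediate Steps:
w = -4 (w = -5 + 1 = -4)
b(E, n) = -4*E + 8*n
(b(2, -19) + 668)*I + F(21) = ((-4*2 + 8*(-19)) + 668)*(-291) + 21² = ((-8 - 152) + 668)*(-291) + 441 = (-160 + 668)*(-291) + 441 = 508*(-291) + 441 = -147828 + 441 = -147387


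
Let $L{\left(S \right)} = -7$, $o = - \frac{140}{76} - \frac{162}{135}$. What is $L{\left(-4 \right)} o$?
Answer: $\frac{2023}{95} \approx 21.295$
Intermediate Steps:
$o = - \frac{289}{95}$ ($o = \left(-140\right) \frac{1}{76} - \frac{6}{5} = - \frac{35}{19} - \frac{6}{5} = - \frac{289}{95} \approx -3.0421$)
$L{\left(-4 \right)} o = \left(-7\right) \left(- \frac{289}{95}\right) = \frac{2023}{95}$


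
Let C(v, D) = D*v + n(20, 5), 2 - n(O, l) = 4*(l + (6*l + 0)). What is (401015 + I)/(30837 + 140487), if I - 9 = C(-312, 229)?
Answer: 164719/85662 ≈ 1.9229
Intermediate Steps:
n(O, l) = 2 - 28*l (n(O, l) = 2 - 4*(l + (6*l + 0)) = 2 - 4*(l + 6*l) = 2 - 4*7*l = 2 - 28*l)
C(v, D) = -138 + D*v (C(v, D) = D*v + (2 - 28*5) = D*v + (2 - 140) = D*v - 138 = -138 + D*v)
I = -71577 (I = 9 + (-138 + 229*(-312)) = 9 + (-138 - 71448) = 9 - 71586 = -71577)
(401015 + I)/(30837 + 140487) = (401015 - 71577)/(30837 + 140487) = 329438/171324 = 329438*(1/171324) = 164719/85662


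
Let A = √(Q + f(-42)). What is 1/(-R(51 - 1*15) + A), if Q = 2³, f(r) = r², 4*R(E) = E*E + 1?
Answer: -5188/1653857 - 32*√443/1653857 ≈ -0.0035442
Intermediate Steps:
R(E) = ¼ + E²/4 (R(E) = (E*E + 1)/4 = (E² + 1)/4 = (1 + E²)/4 = ¼ + E²/4)
Q = 8
A = 2*√443 (A = √(8 + (-42)²) = √(8 + 1764) = √1772 = 2*√443 ≈ 42.095)
1/(-R(51 - 1*15) + A) = 1/(-(¼ + (51 - 1*15)²/4) + 2*√443) = 1/(-(¼ + (51 - 15)²/4) + 2*√443) = 1/(-(¼ + (¼)*36²) + 2*√443) = 1/(-(¼ + (¼)*1296) + 2*√443) = 1/(-(¼ + 324) + 2*√443) = 1/(-1*1297/4 + 2*√443) = 1/(-1297/4 + 2*√443)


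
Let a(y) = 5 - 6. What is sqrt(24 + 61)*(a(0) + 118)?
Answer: 117*sqrt(85) ≈ 1078.7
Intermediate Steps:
a(y) = -1
sqrt(24 + 61)*(a(0) + 118) = sqrt(24 + 61)*(-1 + 118) = sqrt(85)*117 = 117*sqrt(85)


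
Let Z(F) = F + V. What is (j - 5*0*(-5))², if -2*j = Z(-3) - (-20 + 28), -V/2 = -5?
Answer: ¼ ≈ 0.25000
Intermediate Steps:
V = 10 (V = -2*(-5) = 10)
Z(F) = 10 + F (Z(F) = F + 10 = 10 + F)
j = ½ (j = -((10 - 3) - (-20 + 28))/2 = -(7 - 1*8)/2 = -(7 - 8)/2 = -½*(-1) = ½ ≈ 0.50000)
(j - 5*0*(-5))² = (½ - 5*0*(-5))² = (½ + 0*(-5))² = (½ + 0)² = (½)² = ¼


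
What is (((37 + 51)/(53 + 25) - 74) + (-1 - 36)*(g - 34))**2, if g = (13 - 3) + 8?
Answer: 409900516/1521 ≈ 2.6949e+5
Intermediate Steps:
g = 18 (g = 10 + 8 = 18)
(((37 + 51)/(53 + 25) - 74) + (-1 - 36)*(g - 34))**2 = (((37 + 51)/(53 + 25) - 74) + (-1 - 36)*(18 - 34))**2 = ((88/78 - 74) - 37*(-16))**2 = ((88*(1/78) - 74) + 592)**2 = ((44/39 - 74) + 592)**2 = (-2842/39 + 592)**2 = (20246/39)**2 = 409900516/1521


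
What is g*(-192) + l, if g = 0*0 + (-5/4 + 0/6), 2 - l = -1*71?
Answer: 313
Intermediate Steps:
l = 73 (l = 2 - (-1)*71 = 2 - 1*(-71) = 2 + 71 = 73)
g = -5/4 (g = 0 + (-5*¼ + 0*(⅙)) = 0 + (-5/4 + 0) = 0 - 5/4 = -5/4 ≈ -1.2500)
g*(-192) + l = -5/4*(-192) + 73 = 240 + 73 = 313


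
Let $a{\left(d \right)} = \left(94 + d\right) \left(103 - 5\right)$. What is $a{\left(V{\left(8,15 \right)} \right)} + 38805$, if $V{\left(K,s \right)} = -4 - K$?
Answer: $46841$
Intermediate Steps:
$a{\left(d \right)} = 9212 + 98 d$ ($a{\left(d \right)} = \left(94 + d\right) 98 = 9212 + 98 d$)
$a{\left(V{\left(8,15 \right)} \right)} + 38805 = \left(9212 + 98 \left(-4 - 8\right)\right) + 38805 = \left(9212 + 98 \left(-12\right)\right) + 38805 = \left(9212 - 1176\right) + 38805 = 8036 + 38805 = 46841$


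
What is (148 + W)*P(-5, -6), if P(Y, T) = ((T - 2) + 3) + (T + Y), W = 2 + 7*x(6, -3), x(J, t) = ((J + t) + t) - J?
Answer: -1728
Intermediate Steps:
x(J, t) = 2*t (x(J, t) = (J + 2*t) - J = 2*t)
W = -40 (W = 2 + 7*(2*(-3)) = 2 + 7*(-6) = 2 - 42 = -40)
P(Y, T) = 1 + Y + 2*T (P(Y, T) = ((-2 + T) + 3) + (T + Y) = (1 + T) + (T + Y) = 1 + Y + 2*T)
(148 + W)*P(-5, -6) = (148 - 40)*(1 - 5 + 2*(-6)) = 108*(1 - 5 - 12) = 108*(-16) = -1728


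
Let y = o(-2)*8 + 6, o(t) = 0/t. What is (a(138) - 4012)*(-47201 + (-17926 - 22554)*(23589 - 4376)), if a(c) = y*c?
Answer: 2476481580144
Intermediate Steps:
o(t) = 0
y = 6 (y = 0*8 + 6 = 0 + 6 = 6)
a(c) = 6*c
(a(138) - 4012)*(-47201 + (-17926 - 22554)*(23589 - 4376)) = (6*138 - 4012)*(-47201 + (-17926 - 22554)*(23589 - 4376)) = (828 - 4012)*(-47201 - 40480*19213) = -3184*(-47201 - 777742240) = -3184*(-777789441) = 2476481580144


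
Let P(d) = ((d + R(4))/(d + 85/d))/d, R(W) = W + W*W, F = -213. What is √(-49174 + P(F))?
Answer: 17*I*√351545826854/45454 ≈ 221.75*I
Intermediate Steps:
R(W) = W + W²
P(d) = (20 + d)/(d*(d + 85/d)) (P(d) = ((d + 4*(1 + 4))/(d + 85/d))/d = ((d + 4*5)/(d + 85/d))/d = ((d + 20)/(d + 85/d))/d = ((20 + d)/(d + 85/d))/d = (20 + d)/(d*(d + 85/d)))
√(-49174 + P(F)) = √(-49174 + (20 - 213)/(85 + (-213)²)) = √(-49174 - 193/(85 + 45369)) = √(-49174 - 193/45454) = √(-2235155189/45454) = 17*I*√351545826854/45454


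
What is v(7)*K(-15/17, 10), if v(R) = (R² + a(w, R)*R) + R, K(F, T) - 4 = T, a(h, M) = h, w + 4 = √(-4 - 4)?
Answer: 392 + 196*I*√2 ≈ 392.0 + 277.19*I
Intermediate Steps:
w = -4 + 2*I*√2 (w = -4 + √(-4 - 4) = -4 + √(-8) = -4 + 2*I*√2 ≈ -4.0 + 2.8284*I)
K(F, T) = 4 + T
v(R) = R + R² + R*(-4 + 2*I*√2) (v(R) = (R² + (-4 + 2*I*√2)*R) + R = (R² + R*(-4 + 2*I*√2)) + R = R + R² + R*(-4 + 2*I*√2))
v(7)*K(-15/17, 10) = (7*(-3 + 7 + 2*I*√2))*(4 + 10) = (7*(4 + 2*I*√2))*14 = (28 + 14*I*√2)*14 = 392 + 196*I*√2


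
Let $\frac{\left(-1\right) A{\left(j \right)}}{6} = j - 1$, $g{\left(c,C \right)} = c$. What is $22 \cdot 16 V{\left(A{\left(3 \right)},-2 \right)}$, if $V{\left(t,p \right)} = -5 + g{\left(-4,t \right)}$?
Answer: $-3168$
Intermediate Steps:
$A{\left(j \right)} = 6 - 6 j$ ($A{\left(j \right)} = - 6 \left(j - 1\right) = - 6 \left(-1 + j\right) = 6 - 6 j$)
$V{\left(t,p \right)} = -9$ ($V{\left(t,p \right)} = -5 - 4 = -9$)
$22 \cdot 16 V{\left(A{\left(3 \right)},-2 \right)} = 22 \cdot 16 \left(-9\right) = 352 \left(-9\right) = -3168$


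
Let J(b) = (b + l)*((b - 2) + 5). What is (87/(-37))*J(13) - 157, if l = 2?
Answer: -26689/37 ≈ -721.32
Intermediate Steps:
J(b) = (2 + b)*(3 + b) (J(b) = (b + 2)*((b - 2) + 5) = (2 + b)*((-2 + b) + 5) = (2 + b)*(3 + b))
(87/(-37))*J(13) - 157 = (87/(-37))*(6 + 13² + 5*13) - 157 = (87*(-1/37))*(6 + 169 + 65) - 157 = -87/37*240 - 157 = -20880/37 - 157 = -26689/37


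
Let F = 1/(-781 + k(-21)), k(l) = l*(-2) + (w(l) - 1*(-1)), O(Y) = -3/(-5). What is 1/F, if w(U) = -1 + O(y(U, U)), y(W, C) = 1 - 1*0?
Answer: -3692/5 ≈ -738.40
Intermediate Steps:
y(W, C) = 1 (y(W, C) = 1 + 0 = 1)
O(Y) = 3/5 (O(Y) = -3*(-1/5) = 3/5)
w(U) = -2/5 (w(U) = -1 + 3/5 = -2/5)
k(l) = 3/5 - 2*l (k(l) = l*(-2) + (-2/5 - 1*(-1)) = -2*l + (-2/5 + 1) = -2*l + 3/5 = 3/5 - 2*l)
F = -5/3692 (F = 1/(-781 + (3/5 - 2*(-21))) = 1/(-781 + (3/5 + 42)) = 1/(-781 + 213/5) = 1/(-3692/5) = -5/3692 ≈ -0.0013543)
1/F = 1/(-5/3692) = -3692/5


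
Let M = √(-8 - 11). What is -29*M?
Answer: -29*I*√19 ≈ -126.41*I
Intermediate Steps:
M = I*√19 (M = √(-19) = I*√19 ≈ 4.3589*I)
-29*M = -29*I*√19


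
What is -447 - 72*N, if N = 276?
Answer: -20319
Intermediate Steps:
-447 - 72*N = -447 - 72*276 = -447 - 19872 = -20319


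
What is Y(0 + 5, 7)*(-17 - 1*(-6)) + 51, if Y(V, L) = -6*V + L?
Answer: 304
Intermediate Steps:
Y(V, L) = L - 6*V
Y(0 + 5, 7)*(-17 - 1*(-6)) + 51 = (7 - 6*(0 + 5))*(-17 - 1*(-6)) + 51 = (7 - 6*5)*(-17 + 6) + 51 = (7 - 30)*(-11) + 51 = -23*(-11) + 51 = 253 + 51 = 304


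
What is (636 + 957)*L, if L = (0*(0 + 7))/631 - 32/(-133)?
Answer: 50976/133 ≈ 383.28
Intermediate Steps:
L = 32/133 (L = (0*7)*(1/631) - 32*(-1/133) = 0*(1/631) + 32/133 = 0 + 32/133 = 32/133 ≈ 0.24060)
(636 + 957)*L = (636 + 957)*(32/133) = 1593*(32/133) = 50976/133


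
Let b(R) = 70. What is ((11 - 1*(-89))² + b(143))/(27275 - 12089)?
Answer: 5035/7593 ≈ 0.66311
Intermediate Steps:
((11 - 1*(-89))² + b(143))/(27275 - 12089) = ((11 - 1*(-89))² + 70)/(27275 - 12089) = ((11 + 89)² + 70)/15186 = (100² + 70)*(1/15186) = (10000 + 70)*(1/15186) = 10070*(1/15186) = 5035/7593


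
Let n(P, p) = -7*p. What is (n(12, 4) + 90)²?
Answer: 3844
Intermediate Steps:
(n(12, 4) + 90)² = (-7*4 + 90)² = (-28 + 90)² = 62² = 3844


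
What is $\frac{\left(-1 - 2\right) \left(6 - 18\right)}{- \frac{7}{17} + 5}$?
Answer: $\frac{102}{13} \approx 7.8462$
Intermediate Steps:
$\frac{\left(-1 - 2\right) \left(6 - 18\right)}{- \frac{7}{17} + 5} = \frac{\left(-3\right) \left(-12\right)}{\left(-7\right) \frac{1}{17} + 5} = \frac{1}{- \frac{7}{17} + 5} \cdot 36 = \frac{1}{\frac{78}{17}} \cdot 36 = \frac{17}{78} \cdot 36 = \frac{102}{13}$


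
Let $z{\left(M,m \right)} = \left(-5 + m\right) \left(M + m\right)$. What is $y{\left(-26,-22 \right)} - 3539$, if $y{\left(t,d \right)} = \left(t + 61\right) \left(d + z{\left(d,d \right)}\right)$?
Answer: $37271$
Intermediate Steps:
$y{\left(t,d \right)} = \left(61 + t\right) \left(- 9 d + 2 d^{2}\right)$ ($y{\left(t,d \right)} = \left(t + 61\right) \left(d + \left(d^{2} - 5 d - 5 d + d d\right)\right) = \left(61 + t\right) \left(d + \left(d^{2} - 5 d - 5 d + d^{2}\right)\right) = \left(61 + t\right) \left(d + \left(- 10 d + 2 d^{2}\right)\right) = \left(61 + t\right) \left(- 9 d + 2 d^{2}\right)$)
$y{\left(-26,-22 \right)} - 3539 = - 22 \left(-549 - 26 + 122 \left(-22\right) + 2 \left(-26\right) \left(-5 - 22\right)\right) - 3539 = - 22 \left(-549 - 26 - 2684 + 2 \left(-26\right) \left(-27\right)\right) - 3539 = - 22 \left(-549 - 26 - 2684 + 1404\right) - 3539 = \left(-22\right) \left(-1855\right) - 3539 = 40810 - 3539 = 37271$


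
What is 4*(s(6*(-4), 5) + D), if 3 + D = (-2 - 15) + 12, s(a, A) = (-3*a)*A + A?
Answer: 1428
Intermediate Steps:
s(a, A) = A - 3*A*a (s(a, A) = -3*A*a + A = A - 3*A*a)
D = -8 (D = -3 + ((-2 - 15) + 12) = -3 + (-17 + 12) = -3 - 5 = -8)
4*(s(6*(-4), 5) + D) = 4*(5*(1 - 18*(-4)) - 8) = 4*(5*(1 - 3*(-24)) - 8) = 4*(5*(1 + 72) - 8) = 4*(5*73 - 8) = 4*(365 - 8) = 4*357 = 1428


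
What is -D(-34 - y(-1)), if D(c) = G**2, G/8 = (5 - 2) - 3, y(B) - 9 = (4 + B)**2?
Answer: 0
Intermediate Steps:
y(B) = 9 + (4 + B)**2
G = 0 (G = 8*((5 - 2) - 3) = 8*(3 - 3) = 8*0 = 0)
D(c) = 0 (D(c) = 0**2 = 0)
-D(-34 - y(-1)) = -1*0 = 0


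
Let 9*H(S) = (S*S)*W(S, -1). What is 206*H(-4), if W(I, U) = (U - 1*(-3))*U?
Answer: -6592/9 ≈ -732.44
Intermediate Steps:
W(I, U) = U*(3 + U) (W(I, U) = (U + 3)*U = (3 + U)*U = U*(3 + U))
H(S) = -2*S²/9 (H(S) = ((S*S)*(-(3 - 1)))/9 = (S²*(-1*2))/9 = (S²*(-2))/9 = (-2*S²)/9 = -2*S²/9)
206*H(-4) = 206*(-2/9*(-4)²) = 206*(-2/9*16) = 206*(-32/9) = -6592/9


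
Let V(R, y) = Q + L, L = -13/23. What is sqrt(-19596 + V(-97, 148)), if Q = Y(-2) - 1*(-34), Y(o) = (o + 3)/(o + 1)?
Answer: I*sqrt(10349126)/23 ≈ 139.87*I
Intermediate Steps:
Y(o) = (3 + o)/(1 + o)
L = -13/23 (L = -13*1/23 = -13/23 ≈ -0.56522)
Q = 33 (Q = (3 - 2)/(1 - 2) - 1*(-34) = 1/(-1) + 34 = -1*1 + 34 = -1 + 34 = 33)
V(R, y) = 746/23 (V(R, y) = 33 - 13/23 = 746/23)
sqrt(-19596 + V(-97, 148)) = sqrt(-19596 + 746/23) = sqrt(-449962/23) = I*sqrt(10349126)/23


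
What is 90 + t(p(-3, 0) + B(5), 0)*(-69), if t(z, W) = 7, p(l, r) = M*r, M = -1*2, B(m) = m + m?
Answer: -393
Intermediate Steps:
B(m) = 2*m
M = -2
p(l, r) = -2*r
90 + t(p(-3, 0) + B(5), 0)*(-69) = 90 + 7*(-69) = 90 - 483 = -393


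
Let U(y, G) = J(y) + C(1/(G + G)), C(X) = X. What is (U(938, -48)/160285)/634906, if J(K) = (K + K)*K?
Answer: 168930047/9769527188160 ≈ 1.7292e-5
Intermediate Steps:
J(K) = 2*K² (J(K) = (2*K)*K = 2*K²)
U(y, G) = 1/(2*G) + 2*y² (U(y, G) = 2*y² + 1/(G + G) = 2*y² + 1/(2*G) = 1/(2*G) + 2*y²)
(U(938, -48)/160285)/634906 = (((½)/(-48) + 2*938²)/160285)/634906 = (((½)*(-1/48) + 2*879844)*(1/160285))*(1/634906) = ((-1/96 + 1759688)*(1/160285))*(1/634906) = ((168930047/96)*(1/160285))*(1/634906) = (168930047/15387360)*(1/634906) = 168930047/9769527188160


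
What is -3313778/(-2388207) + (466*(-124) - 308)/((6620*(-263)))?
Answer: 1477055511431/1039502919855 ≈ 1.4209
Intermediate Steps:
-3313778/(-2388207) + (466*(-124) - 308)/((6620*(-263))) = -3313778*(-1/2388207) + (-57784 - 308)/(-1741060) = 3313778/2388207 - 58092*(-1/1741060) = 3313778/2388207 + 14523/435265 = 1477055511431/1039502919855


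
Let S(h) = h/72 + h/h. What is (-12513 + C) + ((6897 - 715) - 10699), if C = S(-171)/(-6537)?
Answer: -890600869/52296 ≈ -17030.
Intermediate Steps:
S(h) = 1 + h/72 (S(h) = h*(1/72) + 1 = h/72 + 1 = 1 + h/72)
C = 11/52296 (C = (1 + (1/72)*(-171))/(-6537) = (1 - 19/8)*(-1/6537) = -11/8*(-1/6537) = 11/52296 ≈ 0.00021034)
(-12513 + C) + ((6897 - 715) - 10699) = (-12513 + 11/52296) + ((6897 - 715) - 10699) = -654379837/52296 + (6182 - 10699) = -654379837/52296 - 4517 = -890600869/52296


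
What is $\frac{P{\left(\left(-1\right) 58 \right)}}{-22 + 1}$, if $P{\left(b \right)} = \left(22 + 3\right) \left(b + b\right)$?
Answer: $\frac{2900}{21} \approx 138.1$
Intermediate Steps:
$P{\left(b \right)} = 50 b$ ($P{\left(b \right)} = 25 \cdot 2 b = 50 b$)
$\frac{P{\left(\left(-1\right) 58 \right)}}{-22 + 1} = \frac{50 \left(\left(-1\right) 58\right)}{-22 + 1} = \frac{50 \left(-58\right)}{-21} = \left(-2900\right) \left(- \frac{1}{21}\right) = \frac{2900}{21}$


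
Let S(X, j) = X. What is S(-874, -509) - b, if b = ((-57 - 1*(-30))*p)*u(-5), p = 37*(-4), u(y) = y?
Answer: 19106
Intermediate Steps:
p = -148
b = -19980 (b = ((-57 - 1*(-30))*(-148))*(-5) = ((-57 + 30)*(-148))*(-5) = -27*(-148)*(-5) = 3996*(-5) = -19980)
S(-874, -509) - b = -874 - 1*(-19980) = -874 + 19980 = 19106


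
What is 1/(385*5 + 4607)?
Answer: 1/6532 ≈ 0.00015309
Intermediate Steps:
1/(385*5 + 4607) = 1/(1925 + 4607) = 1/6532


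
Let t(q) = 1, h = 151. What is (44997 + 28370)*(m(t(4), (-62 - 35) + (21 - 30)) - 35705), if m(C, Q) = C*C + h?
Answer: -2608416951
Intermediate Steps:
m(C, Q) = 151 + C² (m(C, Q) = C*C + 151 = C² + 151 = 151 + C²)
(44997 + 28370)*(m(t(4), (-62 - 35) + (21 - 30)) - 35705) = (44997 + 28370)*((151 + 1²) - 35705) = 73367*((151 + 1) - 35705) = 73367*(152 - 35705) = 73367*(-35553) = -2608416951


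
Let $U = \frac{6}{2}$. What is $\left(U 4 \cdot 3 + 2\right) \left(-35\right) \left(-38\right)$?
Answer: $50540$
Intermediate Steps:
$U = 3$ ($U = 6 \cdot \frac{1}{2} = 3$)
$\left(U 4 \cdot 3 + 2\right) \left(-35\right) \left(-38\right) = \left(3 \cdot 4 \cdot 3 + 2\right) \left(-35\right) \left(-38\right) = \left(12 \cdot 3 + 2\right) \left(-35\right) \left(-38\right) = \left(36 + 2\right) \left(-35\right) \left(-38\right) = 38 \left(-35\right) \left(-38\right) = \left(-1330\right) \left(-38\right) = 50540$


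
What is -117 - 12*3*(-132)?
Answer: 4635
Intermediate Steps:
-117 - 12*3*(-132) = -117 - 36*(-132) = -117 + 4752 = 4635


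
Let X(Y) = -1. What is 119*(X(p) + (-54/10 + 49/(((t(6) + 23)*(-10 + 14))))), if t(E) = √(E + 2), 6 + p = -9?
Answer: -7265307/10420 - 5831*√2/1042 ≈ -705.16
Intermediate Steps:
p = -15 (p = -6 - 9 = -15)
t(E) = √(2 + E)
119*(X(p) + (-54/10 + 49/(((t(6) + 23)*(-10 + 14))))) = 119*(-1 + (-54/10 + 49/(((√(2 + 6) + 23)*(-10 + 14))))) = 119*(-1 + (-54*⅒ + 49/(((√8 + 23)*4)))) = 119*(-1 + (-27/5 + 49/(((2*√2 + 23)*4)))) = 119*(-1 + (-27/5 + 49/(((23 + 2*√2)*4)))) = 119*(-1 + (-27/5 + 49/(92 + 8*√2))) = 119*(-32/5 + 49/(92 + 8*√2)) = -3808/5 + 5831/(92 + 8*√2)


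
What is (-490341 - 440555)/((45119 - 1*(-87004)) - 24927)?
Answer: -232724/26799 ≈ -8.6841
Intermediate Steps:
(-490341 - 440555)/((45119 - 1*(-87004)) - 24927) = -930896/((45119 + 87004) - 24927) = -930896/(132123 - 24927) = -930896/107196 = -930896*1/107196 = -232724/26799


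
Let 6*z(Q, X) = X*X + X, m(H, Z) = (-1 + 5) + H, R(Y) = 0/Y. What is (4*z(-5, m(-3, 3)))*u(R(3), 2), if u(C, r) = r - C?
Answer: 8/3 ≈ 2.6667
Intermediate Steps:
R(Y) = 0
m(H, Z) = 4 + H
z(Q, X) = X/6 + X²/6 (z(Q, X) = (X*X + X)/6 = (X² + X)/6 = (X + X²)/6 = X/6 + X²/6)
(4*z(-5, m(-3, 3)))*u(R(3), 2) = (4*((4 - 3)*(1 + (4 - 3))/6))*(2 - 1*0) = (4*((⅙)*1*(1 + 1)))*(2 + 0) = (4*((⅙)*1*2))*2 = (4*(⅓))*2 = (4/3)*2 = 8/3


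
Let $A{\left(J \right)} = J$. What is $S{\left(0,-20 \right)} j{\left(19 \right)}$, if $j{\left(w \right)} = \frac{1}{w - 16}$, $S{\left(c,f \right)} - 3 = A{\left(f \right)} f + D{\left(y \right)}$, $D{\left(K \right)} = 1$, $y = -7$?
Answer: $\frac{404}{3} \approx 134.67$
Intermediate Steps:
$S{\left(c,f \right)} = 4 + f^{2}$ ($S{\left(c,f \right)} = 3 + \left(f f + 1\right) = 3 + \left(f^{2} + 1\right) = 3 + \left(1 + f^{2}\right) = 4 + f^{2}$)
$j{\left(w \right)} = \frac{1}{-16 + w}$
$S{\left(0,-20 \right)} j{\left(19 \right)} = \frac{4 + \left(-20\right)^{2}}{-16 + 19} = \frac{4 + 400}{3} = 404 \cdot \frac{1}{3} = \frac{404}{3}$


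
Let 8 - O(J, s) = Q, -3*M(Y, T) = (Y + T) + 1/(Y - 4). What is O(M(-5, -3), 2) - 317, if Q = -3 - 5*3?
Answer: -291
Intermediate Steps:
M(Y, T) = -T/3 - Y/3 - 1/(3*(-4 + Y)) (M(Y, T) = -((Y + T) + 1/(Y - 4))/3 = -((T + Y) + 1/(-4 + Y))/3 = -(T + Y + 1/(-4 + Y))/3 = -T/3 - Y/3 - 1/(3*(-4 + Y)))
Q = -18 (Q = -3 - 15 = -18)
O(J, s) = 26 (O(J, s) = 8 - 1*(-18) = 8 + 18 = 26)
O(M(-5, -3), 2) - 317 = 26 - 317 = -291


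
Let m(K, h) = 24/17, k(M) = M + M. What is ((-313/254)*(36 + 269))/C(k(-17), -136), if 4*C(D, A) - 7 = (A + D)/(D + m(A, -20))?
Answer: -26443805/214884 ≈ -123.06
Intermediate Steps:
k(M) = 2*M
m(K, h) = 24/17 (m(K, h) = 24*(1/17) = 24/17)
C(D, A) = 7/4 + (A + D)/(4*(24/17 + D)) (C(D, A) = 7/4 + ((A + D)/(D + 24/17))/4 = 7/4 + ((A + D)/(24/17 + D))/4 = 7/4 + (A + D)/(4*(24/17 + D)))
((-313/254)*(36 + 269))/C(k(-17), -136) = ((-313/254)*(36 + 269))/(((168 + 17*(-136) + 136*(2*(-17)))/(4*(24 + 17*(2*(-17)))))) = (-313*1/254*305)/(((168 - 2312 + 136*(-34))/(4*(24 + 17*(-34))))) = (-313/254*305)/(((168 - 2312 - 4624)/(4*(24 - 578)))) = -95465/(254*((1/4)*(-6768)/(-554))) = -95465/(254*((1/4)*(-1/554)*(-6768))) = -95465/(254*846/277) = -95465/254*277/846 = -26443805/214884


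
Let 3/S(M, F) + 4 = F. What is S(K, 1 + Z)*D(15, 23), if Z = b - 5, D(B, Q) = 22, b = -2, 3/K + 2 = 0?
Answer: -33/5 ≈ -6.6000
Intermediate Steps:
K = -3/2 (K = 3/(-2 + 0) = 3/(-2) = 3*(-½) = -3/2 ≈ -1.5000)
Z = -7 (Z = -2 - 5 = -7)
S(M, F) = 3/(-4 + F)
S(K, 1 + Z)*D(15, 23) = (3/(-4 + (1 - 7)))*22 = (3/(-4 - 6))*22 = (3/(-10))*22 = (3*(-⅒))*22 = -3/10*22 = -33/5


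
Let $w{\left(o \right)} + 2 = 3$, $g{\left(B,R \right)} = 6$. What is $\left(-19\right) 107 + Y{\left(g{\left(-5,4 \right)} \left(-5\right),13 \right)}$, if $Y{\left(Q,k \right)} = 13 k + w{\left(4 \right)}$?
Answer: $-1863$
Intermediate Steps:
$w{\left(o \right)} = 1$ ($w{\left(o \right)} = -2 + 3 = 1$)
$Y{\left(Q,k \right)} = 1 + 13 k$ ($Y{\left(Q,k \right)} = 13 k + 1 = 1 + 13 k$)
$\left(-19\right) 107 + Y{\left(g{\left(-5,4 \right)} \left(-5\right),13 \right)} = \left(-19\right) 107 + \left(1 + 13 \cdot 13\right) = -2033 + \left(1 + 169\right) = -2033 + 170 = -1863$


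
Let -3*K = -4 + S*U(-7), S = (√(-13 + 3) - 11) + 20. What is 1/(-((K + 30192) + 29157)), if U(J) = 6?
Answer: -533991/31682932369 - 18*I*√10/31682932369 ≈ -1.6854e-5 - 1.7966e-9*I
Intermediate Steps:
S = 9 + I*√10 (S = (√(-10) - 11) + 20 = (I*√10 - 11) + 20 = (-11 + I*√10) + 20 = 9 + I*√10 ≈ 9.0 + 3.1623*I)
K = -50/3 - 2*I*√10 (K = -(-4 + (9 + I*√10)*6)/3 = -(-4 + (54 + 6*I*√10))/3 = -(50 + 6*I*√10)/3 = -50/3 - 2*I*√10 ≈ -16.667 - 6.3246*I)
1/(-((K + 30192) + 29157)) = 1/(-(((-50/3 - 2*I*√10) + 30192) + 29157)) = 1/(-((90526/3 - 2*I*√10) + 29157)) = 1/(-(177997/3 - 2*I*√10)) = 1/(-177997/3 + 2*I*√10)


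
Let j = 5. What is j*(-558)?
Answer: -2790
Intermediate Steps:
j*(-558) = 5*(-558) = -2790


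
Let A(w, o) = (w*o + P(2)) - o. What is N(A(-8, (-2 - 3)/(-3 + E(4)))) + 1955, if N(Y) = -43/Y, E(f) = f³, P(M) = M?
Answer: 323862/167 ≈ 1939.3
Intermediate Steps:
A(w, o) = 2 - o + o*w (A(w, o) = (w*o + 2) - o = (o*w + 2) - o = (2 + o*w) - o = 2 - o + o*w)
N(A(-8, (-2 - 3)/(-3 + E(4)))) + 1955 = -43/(2 - (-2 - 3)/(-3 + 4³) + ((-2 - 3)/(-3 + 4³))*(-8)) + 1955 = -43/(2 - (-5)/(-3 + 64) - 5/(-3 + 64)*(-8)) + 1955 = -43/(2 - (-5)/61 - 5/61*(-8)) + 1955 = -43/(2 - (-5)/61 - 5*1/61*(-8)) + 1955 = -43/(2 - 1*(-5/61) - 5/61*(-8)) + 1955 = -43/(2 + 5/61 + 40/61) + 1955 = -43/167/61 + 1955 = -43*61/167 + 1955 = -2623/167 + 1955 = 323862/167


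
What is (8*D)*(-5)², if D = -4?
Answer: -800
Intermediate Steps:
(8*D)*(-5)² = (8*(-4))*(-5)² = -32*25 = -800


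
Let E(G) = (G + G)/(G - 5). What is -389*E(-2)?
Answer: -1556/7 ≈ -222.29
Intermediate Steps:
E(G) = 2*G/(-5 + G) (E(G) = (2*G)/(-5 + G) = 2*G/(-5 + G))
-389*E(-2) = -778*(-2)/(-5 - 2) = -778*(-2)/(-7) = -778*(-2)*(-1)/7 = -389*4/7 = -1556/7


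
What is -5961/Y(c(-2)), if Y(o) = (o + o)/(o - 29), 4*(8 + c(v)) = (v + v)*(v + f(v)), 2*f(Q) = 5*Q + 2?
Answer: -184791/4 ≈ -46198.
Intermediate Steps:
f(Q) = 1 + 5*Q/2 (f(Q) = (5*Q + 2)/2 = (2 + 5*Q)/2 = 1 + 5*Q/2)
c(v) = -8 + v*(1 + 7*v/2)/2 (c(v) = -8 + ((v + v)*(v + (1 + 5*v/2)))/4 = -8 + ((2*v)*(1 + 7*v/2))/4 = -8 + (2*v*(1 + 7*v/2))/4 = -8 + v*(1 + 7*v/2)/2)
Y(o) = 2*o/(-29 + o) (Y(o) = (2*o)/(-29 + o) = 2*o/(-29 + o))
-5961/Y(c(-2)) = -5961*(-29 + (-8 + (½)*(-2) + (7/4)*(-2)²))/(2*(-8 + (½)*(-2) + (7/4)*(-2)²)) = -5961*(-29 + (-8 - 1 + (7/4)*4))/(2*(-8 - 1 + (7/4)*4)) = -5961*(-29 + (-8 - 1 + 7))/(2*(-8 - 1 + 7)) = -5961/(2*(-2)/(-29 - 2)) = -5961/(2*(-2)/(-31)) = -5961/(2*(-2)*(-1/31)) = -5961/4/31 = -5961*31/4 = -184791/4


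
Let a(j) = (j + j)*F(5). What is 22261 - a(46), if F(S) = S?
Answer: 21801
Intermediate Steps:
a(j) = 10*j (a(j) = (j + j)*5 = (2*j)*5 = 10*j)
22261 - a(46) = 22261 - 10*46 = 22261 - 1*460 = 22261 - 460 = 21801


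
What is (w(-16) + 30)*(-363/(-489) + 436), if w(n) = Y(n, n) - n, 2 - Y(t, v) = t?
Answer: 4556096/163 ≈ 27952.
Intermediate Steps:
Y(t, v) = 2 - t
w(n) = 2 - 2*n (w(n) = (2 - n) - n = 2 - 2*n)
(w(-16) + 30)*(-363/(-489) + 436) = ((2 - 2*(-16)) + 30)*(-363/(-489) + 436) = ((2 + 32) + 30)*(-363*(-1/489) + 436) = (34 + 30)*(121/163 + 436) = 64*(71189/163) = 4556096/163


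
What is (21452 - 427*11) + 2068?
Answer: 18823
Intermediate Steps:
(21452 - 427*11) + 2068 = (21452 - 4697) + 2068 = 16755 + 2068 = 18823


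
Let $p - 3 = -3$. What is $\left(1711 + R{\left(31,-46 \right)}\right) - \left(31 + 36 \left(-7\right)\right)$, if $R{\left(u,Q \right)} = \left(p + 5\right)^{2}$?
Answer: $1957$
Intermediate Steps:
$p = 0$ ($p = 3 - 3 = 0$)
$R{\left(u,Q \right)} = 25$ ($R{\left(u,Q \right)} = \left(0 + 5\right)^{2} = 5^{2} = 25$)
$\left(1711 + R{\left(31,-46 \right)}\right) - \left(31 + 36 \left(-7\right)\right) = \left(1711 + 25\right) - \left(31 + 36 \left(-7\right)\right) = 1736 - \left(31 - 252\right) = 1736 - -221 = 1736 + 221 = 1957$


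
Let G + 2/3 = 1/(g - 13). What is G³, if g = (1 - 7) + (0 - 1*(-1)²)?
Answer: -79507/216000 ≈ -0.36809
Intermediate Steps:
g = -7 (g = -6 + (0 - 1*1) = -6 + (0 - 1) = -6 - 1 = -7)
G = -43/60 (G = -⅔ + 1/(-7 - 13) = -⅔ + 1/(-20) = -⅔ - 1/20 = -43/60 ≈ -0.71667)
G³ = (-43/60)³ = -79507/216000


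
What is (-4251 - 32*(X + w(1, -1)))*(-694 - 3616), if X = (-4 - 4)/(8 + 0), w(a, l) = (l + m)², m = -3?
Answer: 20390610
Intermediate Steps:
w(a, l) = (-3 + l)² (w(a, l) = (l - 3)² = (-3 + l)²)
X = -1 (X = -8/8 = -8*⅛ = -1)
(-4251 - 32*(X + w(1, -1)))*(-694 - 3616) = (-4251 - 32*(-1 + (-3 - 1)²))*(-694 - 3616) = (-4251 - 32*(-1 + (-4)²))*(-4310) = (-4251 - 32*(-1 + 16))*(-4310) = (-4251 - 32*15)*(-4310) = (-4251 - 480)*(-4310) = -4731*(-4310) = 20390610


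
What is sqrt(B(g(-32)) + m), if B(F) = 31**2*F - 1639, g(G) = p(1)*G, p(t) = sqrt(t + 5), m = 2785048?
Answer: sqrt(2783409 - 30752*sqrt(6)) ≈ 1645.6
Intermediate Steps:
p(t) = sqrt(5 + t)
g(G) = G*sqrt(6) (g(G) = sqrt(5 + 1)*G = sqrt(6)*G = G*sqrt(6))
B(F) = -1639 + 961*F (B(F) = 961*F - 1639 = -1639 + 961*F)
sqrt(B(g(-32)) + m) = sqrt((-1639 + 961*(-32*sqrt(6))) + 2785048) = sqrt((-1639 - 30752*sqrt(6)) + 2785048) = sqrt(2783409 - 30752*sqrt(6))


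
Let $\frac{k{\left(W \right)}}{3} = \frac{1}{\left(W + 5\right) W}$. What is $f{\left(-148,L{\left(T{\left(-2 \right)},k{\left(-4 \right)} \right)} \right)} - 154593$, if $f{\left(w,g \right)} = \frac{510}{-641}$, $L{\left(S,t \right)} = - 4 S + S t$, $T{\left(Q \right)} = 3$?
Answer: $- \frac{99094623}{641} \approx -1.5459 \cdot 10^{5}$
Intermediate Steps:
$k{\left(W \right)} = \frac{3}{W \left(5 + W\right)}$ ($k{\left(W \right)} = 3 \frac{1}{\left(W + 5\right) W} = 3 \frac{1}{\left(5 + W\right) W} = 3 \frac{1}{W \left(5 + W\right)} = \frac{3}{W \left(5 + W\right)}$)
$f{\left(w,g \right)} = - \frac{510}{641}$ ($f{\left(w,g \right)} = 510 \left(- \frac{1}{641}\right) = - \frac{510}{641}$)
$f{\left(-148,L{\left(T{\left(-2 \right)},k{\left(-4 \right)} \right)} \right)} - 154593 = - \frac{510}{641} - 154593 = - \frac{99094623}{641}$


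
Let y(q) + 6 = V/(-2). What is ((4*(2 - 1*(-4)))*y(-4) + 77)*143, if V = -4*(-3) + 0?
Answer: -30173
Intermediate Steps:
V = 12 (V = 12 + 0 = 12)
y(q) = -12 (y(q) = -6 + 12/(-2) = -6 + 12*(-½) = -6 - 6 = -12)
((4*(2 - 1*(-4)))*y(-4) + 77)*143 = ((4*(2 - 1*(-4)))*(-12) + 77)*143 = ((4*(2 + 4))*(-12) + 77)*143 = ((4*6)*(-12) + 77)*143 = (24*(-12) + 77)*143 = (-288 + 77)*143 = -211*143 = -30173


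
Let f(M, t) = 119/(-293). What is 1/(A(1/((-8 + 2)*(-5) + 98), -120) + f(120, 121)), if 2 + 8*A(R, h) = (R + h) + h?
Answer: -300032/9197531 ≈ -0.032621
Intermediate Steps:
A(R, h) = -1/4 + h/4 + R/8 (A(R, h) = -1/4 + ((R + h) + h)/8 = -1/4 + (R + 2*h)/8 = -1/4 + (h/4 + R/8) = -1/4 + h/4 + R/8)
f(M, t) = -119/293 (f(M, t) = 119*(-1/293) = -119/293)
1/(A(1/((-8 + 2)*(-5) + 98), -120) + f(120, 121)) = 1/((-1/4 + (1/4)*(-120) + 1/(8*((-8 + 2)*(-5) + 98))) - 119/293) = 1/((-1/4 - 30 + 1/(8*(-6*(-5) + 98))) - 119/293) = 1/((-1/4 - 30 + 1/(8*(30 + 98))) - 119/293) = 1/((-1/4 - 30 + (1/8)/128) - 119/293) = 1/((-1/4 - 30 + (1/8)*(1/128)) - 119/293) = 1/((-1/4 - 30 + 1/1024) - 119/293) = 1/(-30975/1024 - 119/293) = 1/(-9197531/300032) = -300032/9197531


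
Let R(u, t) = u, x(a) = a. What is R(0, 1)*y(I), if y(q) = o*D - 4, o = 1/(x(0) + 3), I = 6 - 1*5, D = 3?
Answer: 0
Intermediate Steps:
I = 1 (I = 6 - 5 = 1)
o = ⅓ (o = 1/(0 + 3) = 1/3 = ⅓ ≈ 0.33333)
y(q) = -3 (y(q) = (⅓)*3 - 4 = 1 - 4 = -3)
R(0, 1)*y(I) = 0*(-3) = 0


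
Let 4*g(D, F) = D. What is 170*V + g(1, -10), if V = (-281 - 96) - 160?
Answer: -365159/4 ≈ -91290.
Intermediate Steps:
V = -537 (V = -377 - 160 = -537)
g(D, F) = D/4
170*V + g(1, -10) = 170*(-537) + (¼)*1 = -91290 + ¼ = -365159/4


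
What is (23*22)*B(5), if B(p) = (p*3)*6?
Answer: 45540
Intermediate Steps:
B(p) = 18*p (B(p) = (3*p)*6 = 18*p)
(23*22)*B(5) = (23*22)*(18*5) = 506*90 = 45540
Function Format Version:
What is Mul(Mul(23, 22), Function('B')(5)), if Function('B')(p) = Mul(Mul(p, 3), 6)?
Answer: 45540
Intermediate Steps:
Function('B')(p) = Mul(18, p) (Function('B')(p) = Mul(Mul(3, p), 6) = Mul(18, p))
Mul(Mul(23, 22), Function('B')(5)) = Mul(Mul(23, 22), Mul(18, 5)) = Mul(506, 90) = 45540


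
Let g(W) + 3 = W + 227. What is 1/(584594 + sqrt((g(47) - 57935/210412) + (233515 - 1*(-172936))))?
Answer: 123005592728/71908245896100903 - 2*sqrt(4501719055819987)/71908245896100903 ≈ 1.7087e-6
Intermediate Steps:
g(W) = 224 + W (g(W) = -3 + (W + 227) = -3 + (227 + W) = 224 + W)
1/(584594 + sqrt((g(47) - 57935/210412) + (233515 - 1*(-172936)))) = 1/(584594 + sqrt(((224 + 47) - 57935/210412) + (233515 - 1*(-172936)))) = 1/(584594 + sqrt((271 - 57935/210412) + (233515 + 172936))) = 1/(584594 + sqrt((271 - 1*57935/210412) + 406451)) = 1/(584594 + sqrt((271 - 57935/210412) + 406451)) = 1/(584594 + sqrt(56963717/210412 + 406451)) = 1/(584594 + sqrt(85579131529/210412)) = 1/(584594 + sqrt(4501719055819987)/105206)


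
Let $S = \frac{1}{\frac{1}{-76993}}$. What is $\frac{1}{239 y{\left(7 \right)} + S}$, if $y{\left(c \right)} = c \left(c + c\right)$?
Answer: $- \frac{1}{53571} \approx -1.8667 \cdot 10^{-5}$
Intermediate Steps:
$y{\left(c \right)} = 2 c^{2}$ ($y{\left(c \right)} = c 2 c = 2 c^{2}$)
$S = -76993$ ($S = \frac{1}{- \frac{1}{76993}} = -76993$)
$\frac{1}{239 y{\left(7 \right)} + S} = \frac{1}{239 \cdot 2 \cdot 7^{2} - 76993} = \frac{1}{239 \cdot 2 \cdot 49 - 76993} = \frac{1}{239 \cdot 98 - 76993} = \frac{1}{23422 - 76993} = \frac{1}{-53571} = - \frac{1}{53571}$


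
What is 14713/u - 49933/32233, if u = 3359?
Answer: 306519182/108270647 ≈ 2.8310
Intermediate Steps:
14713/u - 49933/32233 = 14713/3359 - 49933/32233 = 306519182/108270647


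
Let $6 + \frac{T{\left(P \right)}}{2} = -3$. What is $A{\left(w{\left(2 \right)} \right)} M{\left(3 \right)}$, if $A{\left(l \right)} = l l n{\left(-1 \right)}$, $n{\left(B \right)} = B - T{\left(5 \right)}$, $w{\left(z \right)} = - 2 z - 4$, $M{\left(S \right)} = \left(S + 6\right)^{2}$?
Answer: $88128$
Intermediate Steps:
$T{\left(P \right)} = -18$ ($T{\left(P \right)} = -12 + 2 \left(-3\right) = -12 - 6 = -18$)
$M{\left(S \right)} = \left(6 + S\right)^{2}$
$w{\left(z \right)} = -4 - 2 z$
$n{\left(B \right)} = 18 + B$ ($n{\left(B \right)} = B - -18 = B + 18 = 18 + B$)
$A{\left(l \right)} = 17 l^{2}$ ($A{\left(l \right)} = l l \left(18 - 1\right) = l^{2} \cdot 17 = 17 l^{2}$)
$A{\left(w{\left(2 \right)} \right)} M{\left(3 \right)} = 17 \left(-4 - 4\right)^{2} \left(6 + 3\right)^{2} = 17 \left(-4 - 4\right)^{2} \cdot 9^{2} = 17 \left(-8\right)^{2} \cdot 81 = 17 \cdot 64 \cdot 81 = 1088 \cdot 81 = 88128$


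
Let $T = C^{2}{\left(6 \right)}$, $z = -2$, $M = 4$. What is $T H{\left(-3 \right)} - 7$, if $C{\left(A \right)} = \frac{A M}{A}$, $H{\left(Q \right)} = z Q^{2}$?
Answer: $-295$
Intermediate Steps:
$H{\left(Q \right)} = - 2 Q^{2}$
$C{\left(A \right)} = 4$ ($C{\left(A \right)} = \frac{A 4}{A} = \frac{4 A}{A} = 4$)
$T = 16$ ($T = 4^{2} = 16$)
$T H{\left(-3 \right)} - 7 = 16 \left(- 2 \left(-3\right)^{2}\right) - 7 = 16 \left(\left(-2\right) 9\right) - 7 = 16 \left(-18\right) - 7 = -288 - 7 = -295$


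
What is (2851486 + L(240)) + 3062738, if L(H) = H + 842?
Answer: 5915306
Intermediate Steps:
L(H) = 842 + H
(2851486 + L(240)) + 3062738 = (2851486 + (842 + 240)) + 3062738 = (2851486 + 1082) + 3062738 = 2852568 + 3062738 = 5915306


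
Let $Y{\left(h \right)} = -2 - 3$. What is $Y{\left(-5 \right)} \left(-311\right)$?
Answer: $1555$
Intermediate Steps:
$Y{\left(h \right)} = -5$ ($Y{\left(h \right)} = -2 - 3 = -5$)
$Y{\left(-5 \right)} \left(-311\right) = \left(-5\right) \left(-311\right) = 1555$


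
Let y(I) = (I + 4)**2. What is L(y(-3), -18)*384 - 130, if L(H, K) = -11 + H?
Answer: -3970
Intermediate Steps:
y(I) = (4 + I)**2
L(y(-3), -18)*384 - 130 = (-11 + (4 - 3)**2)*384 - 130 = (-11 + 1**2)*384 - 130 = (-11 + 1)*384 - 130 = -10*384 - 130 = -3840 - 130 = -3970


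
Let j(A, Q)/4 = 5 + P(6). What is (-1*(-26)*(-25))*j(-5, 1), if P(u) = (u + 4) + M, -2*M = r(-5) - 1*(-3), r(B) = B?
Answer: -41600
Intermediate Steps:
M = 1 (M = -(-5 - 1*(-3))/2 = -(-5 + 3)/2 = -½*(-2) = 1)
P(u) = 5 + u (P(u) = (u + 4) + 1 = (4 + u) + 1 = 5 + u)
j(A, Q) = 64 (j(A, Q) = 4*(5 + (5 + 6)) = 4*(5 + 11) = 4*16 = 64)
(-1*(-26)*(-25))*j(-5, 1) = (-1*(-26)*(-25))*64 = (26*(-25))*64 = -650*64 = -41600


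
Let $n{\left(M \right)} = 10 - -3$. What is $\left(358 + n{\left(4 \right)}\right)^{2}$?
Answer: $137641$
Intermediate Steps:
$n{\left(M \right)} = 13$ ($n{\left(M \right)} = 10 + 3 = 13$)
$\left(358 + n{\left(4 \right)}\right)^{2} = \left(358 + 13\right)^{2} = 371^{2} = 137641$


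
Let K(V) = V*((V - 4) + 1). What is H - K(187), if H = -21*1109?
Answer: -57697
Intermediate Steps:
K(V) = V*(-3 + V) (K(V) = V*((-4 + V) + 1) = V*(-3 + V))
H = -23289
H - K(187) = -23289 - 187*(-3 + 187) = -23289 - 187*184 = -23289 - 1*34408 = -23289 - 34408 = -57697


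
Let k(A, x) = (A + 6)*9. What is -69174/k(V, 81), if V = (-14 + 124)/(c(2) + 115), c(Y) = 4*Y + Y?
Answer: -96075/86 ≈ -1117.2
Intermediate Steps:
c(Y) = 5*Y
V = 22/25 (V = (-14 + 124)/(5*2 + 115) = 110/(10 + 115) = 110/125 = 110*(1/125) = 22/25 ≈ 0.88000)
k(A, x) = 54 + 9*A (k(A, x) = (6 + A)*9 = 54 + 9*A)
-69174/k(V, 81) = -69174/(54 + 9*(22/25)) = -69174/(54 + 198/25) = -69174/1548/25 = -69174*25/1548 = -96075/86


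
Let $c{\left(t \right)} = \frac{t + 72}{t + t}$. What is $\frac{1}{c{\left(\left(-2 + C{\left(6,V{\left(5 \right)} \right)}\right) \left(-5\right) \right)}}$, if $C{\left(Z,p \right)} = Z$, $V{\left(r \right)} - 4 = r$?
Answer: $- \frac{10}{13} \approx -0.76923$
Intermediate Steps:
$V{\left(r \right)} = 4 + r$
$c{\left(t \right)} = \frac{72 + t}{2 t}$
$\frac{1}{c{\left(\left(-2 + C{\left(6,V{\left(5 \right)} \right)}\right) \left(-5\right) \right)}} = \frac{1}{\frac{1}{2} \frac{1}{\left(-2 + 6\right) \left(-5\right)} \left(72 + \left(-2 + 6\right) \left(-5\right)\right)} = \frac{1}{\frac{1}{2} \frac{1}{4 \left(-5\right)} \left(72 + 4 \left(-5\right)\right)} = \frac{1}{\frac{1}{2} \frac{1}{-20} \left(72 - 20\right)} = \frac{1}{\frac{1}{2} \left(- \frac{1}{20}\right) 52} = \frac{1}{- \frac{13}{10}} = - \frac{10}{13}$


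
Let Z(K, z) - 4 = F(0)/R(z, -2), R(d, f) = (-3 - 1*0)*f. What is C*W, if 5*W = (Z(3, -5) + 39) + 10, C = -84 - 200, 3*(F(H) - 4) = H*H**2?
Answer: -45724/15 ≈ -3048.3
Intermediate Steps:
R(d, f) = -3*f (R(d, f) = (-3 + 0)*f = -3*f)
F(H) = 4 + H**3/3 (F(H) = 4 + (H*H**2)/3 = 4 + H**3/3)
Z(K, z) = 14/3 (Z(K, z) = 4 + (4 + (1/3)*0**3)/((-3*(-2))) = 4 + (4 + (1/3)*0)/6 = 4 + (4 + 0)*(1/6) = 4 + 4*(1/6) = 4 + 2/3 = 14/3)
C = -284
W = 161/15 (W = ((14/3 + 39) + 10)/5 = (131/3 + 10)/5 = (1/5)*(161/3) = 161/15 ≈ 10.733)
C*W = -284*161/15 = -45724/15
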